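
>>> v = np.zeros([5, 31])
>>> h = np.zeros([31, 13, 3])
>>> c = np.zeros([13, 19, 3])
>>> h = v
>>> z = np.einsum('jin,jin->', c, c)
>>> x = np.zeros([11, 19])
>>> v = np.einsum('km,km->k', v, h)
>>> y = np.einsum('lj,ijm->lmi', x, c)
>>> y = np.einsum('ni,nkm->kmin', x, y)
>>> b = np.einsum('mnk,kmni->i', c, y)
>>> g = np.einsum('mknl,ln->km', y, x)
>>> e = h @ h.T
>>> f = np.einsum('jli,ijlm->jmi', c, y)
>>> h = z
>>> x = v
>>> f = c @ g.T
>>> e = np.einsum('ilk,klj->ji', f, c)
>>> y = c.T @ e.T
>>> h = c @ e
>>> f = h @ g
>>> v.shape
(5,)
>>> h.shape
(13, 19, 13)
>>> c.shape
(13, 19, 3)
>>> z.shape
()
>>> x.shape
(5,)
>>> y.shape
(3, 19, 3)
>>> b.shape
(11,)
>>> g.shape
(13, 3)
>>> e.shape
(3, 13)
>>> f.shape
(13, 19, 3)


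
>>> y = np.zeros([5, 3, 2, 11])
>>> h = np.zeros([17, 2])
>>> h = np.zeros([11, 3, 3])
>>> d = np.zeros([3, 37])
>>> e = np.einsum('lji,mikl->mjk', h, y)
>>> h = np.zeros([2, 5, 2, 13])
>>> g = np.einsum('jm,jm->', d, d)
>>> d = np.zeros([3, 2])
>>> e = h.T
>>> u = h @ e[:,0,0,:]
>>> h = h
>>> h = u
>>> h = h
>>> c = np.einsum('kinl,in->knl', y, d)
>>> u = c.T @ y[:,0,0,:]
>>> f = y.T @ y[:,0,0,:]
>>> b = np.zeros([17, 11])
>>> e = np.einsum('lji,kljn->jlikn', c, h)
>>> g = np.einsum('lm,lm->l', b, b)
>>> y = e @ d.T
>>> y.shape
(2, 5, 11, 2, 3)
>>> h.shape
(2, 5, 2, 2)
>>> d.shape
(3, 2)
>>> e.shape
(2, 5, 11, 2, 2)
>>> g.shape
(17,)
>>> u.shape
(11, 2, 11)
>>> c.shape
(5, 2, 11)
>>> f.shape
(11, 2, 3, 11)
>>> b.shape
(17, 11)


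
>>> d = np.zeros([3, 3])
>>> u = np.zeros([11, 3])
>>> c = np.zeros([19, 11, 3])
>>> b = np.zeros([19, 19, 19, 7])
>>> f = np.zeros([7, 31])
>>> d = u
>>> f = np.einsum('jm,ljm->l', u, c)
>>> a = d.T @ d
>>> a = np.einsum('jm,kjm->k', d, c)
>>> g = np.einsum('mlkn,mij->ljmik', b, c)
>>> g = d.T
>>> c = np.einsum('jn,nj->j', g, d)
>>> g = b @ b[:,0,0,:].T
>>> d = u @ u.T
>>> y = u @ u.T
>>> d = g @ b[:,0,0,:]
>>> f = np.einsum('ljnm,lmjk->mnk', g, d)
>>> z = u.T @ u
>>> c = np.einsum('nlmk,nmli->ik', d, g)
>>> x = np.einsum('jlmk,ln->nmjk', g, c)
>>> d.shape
(19, 19, 19, 7)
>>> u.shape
(11, 3)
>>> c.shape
(19, 7)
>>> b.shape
(19, 19, 19, 7)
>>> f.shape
(19, 19, 7)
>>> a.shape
(19,)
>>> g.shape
(19, 19, 19, 19)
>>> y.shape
(11, 11)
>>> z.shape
(3, 3)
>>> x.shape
(7, 19, 19, 19)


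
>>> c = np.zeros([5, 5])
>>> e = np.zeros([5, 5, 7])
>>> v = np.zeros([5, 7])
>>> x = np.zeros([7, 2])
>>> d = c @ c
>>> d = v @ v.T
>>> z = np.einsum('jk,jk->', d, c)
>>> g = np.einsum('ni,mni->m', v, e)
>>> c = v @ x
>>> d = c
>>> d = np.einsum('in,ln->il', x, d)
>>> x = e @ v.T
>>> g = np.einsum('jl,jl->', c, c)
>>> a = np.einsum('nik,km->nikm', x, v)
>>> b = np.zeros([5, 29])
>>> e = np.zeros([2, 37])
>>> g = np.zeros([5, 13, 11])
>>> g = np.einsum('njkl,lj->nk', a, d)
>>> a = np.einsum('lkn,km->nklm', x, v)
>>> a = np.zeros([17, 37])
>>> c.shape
(5, 2)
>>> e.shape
(2, 37)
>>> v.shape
(5, 7)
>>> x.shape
(5, 5, 5)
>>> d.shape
(7, 5)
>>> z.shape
()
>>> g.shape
(5, 5)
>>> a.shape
(17, 37)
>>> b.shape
(5, 29)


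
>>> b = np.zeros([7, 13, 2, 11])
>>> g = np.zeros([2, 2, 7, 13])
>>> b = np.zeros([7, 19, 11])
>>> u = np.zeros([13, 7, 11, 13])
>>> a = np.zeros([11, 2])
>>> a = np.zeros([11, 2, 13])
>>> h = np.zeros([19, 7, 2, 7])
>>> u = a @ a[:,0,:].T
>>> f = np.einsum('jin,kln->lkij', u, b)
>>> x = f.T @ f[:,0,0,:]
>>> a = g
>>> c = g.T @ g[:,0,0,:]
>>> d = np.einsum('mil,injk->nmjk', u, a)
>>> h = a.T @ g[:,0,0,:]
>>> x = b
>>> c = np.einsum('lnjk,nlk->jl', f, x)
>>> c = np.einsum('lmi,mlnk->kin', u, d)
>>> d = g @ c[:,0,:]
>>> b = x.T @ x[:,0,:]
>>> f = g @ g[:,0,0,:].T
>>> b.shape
(11, 19, 11)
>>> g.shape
(2, 2, 7, 13)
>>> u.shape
(11, 2, 11)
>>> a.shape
(2, 2, 7, 13)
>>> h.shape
(13, 7, 2, 13)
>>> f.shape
(2, 2, 7, 2)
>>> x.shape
(7, 19, 11)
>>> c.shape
(13, 11, 7)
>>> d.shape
(2, 2, 7, 7)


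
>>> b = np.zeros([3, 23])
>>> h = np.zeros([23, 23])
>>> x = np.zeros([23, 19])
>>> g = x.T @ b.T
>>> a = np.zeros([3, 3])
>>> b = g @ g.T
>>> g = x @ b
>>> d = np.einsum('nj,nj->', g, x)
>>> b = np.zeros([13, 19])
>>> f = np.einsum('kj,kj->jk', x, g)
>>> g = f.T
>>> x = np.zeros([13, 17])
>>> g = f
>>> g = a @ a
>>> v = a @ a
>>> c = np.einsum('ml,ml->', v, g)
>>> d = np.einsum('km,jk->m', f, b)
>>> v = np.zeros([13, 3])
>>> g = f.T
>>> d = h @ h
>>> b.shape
(13, 19)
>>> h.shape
(23, 23)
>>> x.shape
(13, 17)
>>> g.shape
(23, 19)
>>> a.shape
(3, 3)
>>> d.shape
(23, 23)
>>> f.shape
(19, 23)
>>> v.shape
(13, 3)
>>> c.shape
()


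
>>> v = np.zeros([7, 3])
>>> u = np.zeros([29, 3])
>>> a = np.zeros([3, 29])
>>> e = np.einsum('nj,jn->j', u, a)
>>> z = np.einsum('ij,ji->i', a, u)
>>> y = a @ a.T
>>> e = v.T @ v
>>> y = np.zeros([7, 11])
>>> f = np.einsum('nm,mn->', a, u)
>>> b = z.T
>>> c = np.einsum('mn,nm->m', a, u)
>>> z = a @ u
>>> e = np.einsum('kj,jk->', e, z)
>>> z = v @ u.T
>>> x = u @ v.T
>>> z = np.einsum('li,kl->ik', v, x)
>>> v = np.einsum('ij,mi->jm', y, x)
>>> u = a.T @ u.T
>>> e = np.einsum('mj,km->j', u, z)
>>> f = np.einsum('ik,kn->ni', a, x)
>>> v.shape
(11, 29)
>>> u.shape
(29, 29)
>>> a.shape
(3, 29)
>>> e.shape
(29,)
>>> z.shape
(3, 29)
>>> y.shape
(7, 11)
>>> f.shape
(7, 3)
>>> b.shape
(3,)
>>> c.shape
(3,)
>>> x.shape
(29, 7)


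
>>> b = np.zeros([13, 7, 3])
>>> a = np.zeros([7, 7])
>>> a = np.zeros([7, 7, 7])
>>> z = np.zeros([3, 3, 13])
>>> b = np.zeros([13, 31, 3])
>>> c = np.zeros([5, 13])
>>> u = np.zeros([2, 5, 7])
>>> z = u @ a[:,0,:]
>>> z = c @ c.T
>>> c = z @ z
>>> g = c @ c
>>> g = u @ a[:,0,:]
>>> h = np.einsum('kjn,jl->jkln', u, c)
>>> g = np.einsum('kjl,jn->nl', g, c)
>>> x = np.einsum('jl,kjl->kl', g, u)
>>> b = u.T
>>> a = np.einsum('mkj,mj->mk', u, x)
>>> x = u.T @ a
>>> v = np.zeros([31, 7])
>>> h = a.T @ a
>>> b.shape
(7, 5, 2)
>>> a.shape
(2, 5)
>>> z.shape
(5, 5)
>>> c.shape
(5, 5)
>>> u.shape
(2, 5, 7)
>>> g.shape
(5, 7)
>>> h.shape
(5, 5)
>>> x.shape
(7, 5, 5)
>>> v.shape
(31, 7)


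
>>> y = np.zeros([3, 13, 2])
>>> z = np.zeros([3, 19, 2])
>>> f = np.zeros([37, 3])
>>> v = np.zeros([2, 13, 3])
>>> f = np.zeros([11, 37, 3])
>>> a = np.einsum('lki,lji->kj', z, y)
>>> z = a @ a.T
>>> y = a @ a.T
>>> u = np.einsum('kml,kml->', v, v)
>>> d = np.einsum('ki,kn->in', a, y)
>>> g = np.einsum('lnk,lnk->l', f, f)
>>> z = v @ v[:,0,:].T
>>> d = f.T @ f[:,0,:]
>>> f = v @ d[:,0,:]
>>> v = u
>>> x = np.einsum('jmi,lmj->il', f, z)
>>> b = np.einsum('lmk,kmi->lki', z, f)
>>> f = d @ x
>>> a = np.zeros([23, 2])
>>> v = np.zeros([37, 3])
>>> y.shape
(19, 19)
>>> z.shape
(2, 13, 2)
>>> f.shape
(3, 37, 2)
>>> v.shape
(37, 3)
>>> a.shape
(23, 2)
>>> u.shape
()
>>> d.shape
(3, 37, 3)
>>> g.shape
(11,)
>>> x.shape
(3, 2)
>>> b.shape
(2, 2, 3)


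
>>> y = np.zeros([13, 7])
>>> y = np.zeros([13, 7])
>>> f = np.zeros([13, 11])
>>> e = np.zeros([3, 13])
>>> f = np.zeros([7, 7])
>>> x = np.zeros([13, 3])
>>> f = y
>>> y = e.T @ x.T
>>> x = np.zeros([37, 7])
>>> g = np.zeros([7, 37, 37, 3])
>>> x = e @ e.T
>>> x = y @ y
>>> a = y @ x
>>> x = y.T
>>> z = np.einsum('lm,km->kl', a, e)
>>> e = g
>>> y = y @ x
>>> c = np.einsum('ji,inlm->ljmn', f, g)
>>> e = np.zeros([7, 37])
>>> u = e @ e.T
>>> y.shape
(13, 13)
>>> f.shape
(13, 7)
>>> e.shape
(7, 37)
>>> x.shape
(13, 13)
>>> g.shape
(7, 37, 37, 3)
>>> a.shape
(13, 13)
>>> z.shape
(3, 13)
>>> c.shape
(37, 13, 3, 37)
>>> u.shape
(7, 7)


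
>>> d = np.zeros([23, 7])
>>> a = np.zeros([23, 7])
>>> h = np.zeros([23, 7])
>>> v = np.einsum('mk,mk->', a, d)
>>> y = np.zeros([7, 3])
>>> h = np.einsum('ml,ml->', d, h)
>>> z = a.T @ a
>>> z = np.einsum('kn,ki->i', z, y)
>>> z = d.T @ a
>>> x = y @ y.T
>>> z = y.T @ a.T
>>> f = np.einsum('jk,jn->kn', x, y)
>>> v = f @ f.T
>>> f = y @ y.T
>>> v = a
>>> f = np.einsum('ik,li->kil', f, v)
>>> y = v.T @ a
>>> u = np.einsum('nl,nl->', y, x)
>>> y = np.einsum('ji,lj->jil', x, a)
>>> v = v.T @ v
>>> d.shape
(23, 7)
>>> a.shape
(23, 7)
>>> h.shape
()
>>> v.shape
(7, 7)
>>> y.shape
(7, 7, 23)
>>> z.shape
(3, 23)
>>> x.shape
(7, 7)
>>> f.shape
(7, 7, 23)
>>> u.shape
()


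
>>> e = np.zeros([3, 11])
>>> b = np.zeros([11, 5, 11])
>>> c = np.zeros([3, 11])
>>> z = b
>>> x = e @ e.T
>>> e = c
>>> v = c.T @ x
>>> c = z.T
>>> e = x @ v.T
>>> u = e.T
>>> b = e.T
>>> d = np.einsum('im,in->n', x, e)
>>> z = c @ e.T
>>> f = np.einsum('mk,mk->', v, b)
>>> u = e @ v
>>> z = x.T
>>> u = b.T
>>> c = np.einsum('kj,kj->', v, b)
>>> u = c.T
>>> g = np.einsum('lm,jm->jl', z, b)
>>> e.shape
(3, 11)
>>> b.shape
(11, 3)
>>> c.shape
()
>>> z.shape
(3, 3)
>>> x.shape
(3, 3)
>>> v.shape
(11, 3)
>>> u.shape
()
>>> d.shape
(11,)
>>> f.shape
()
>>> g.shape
(11, 3)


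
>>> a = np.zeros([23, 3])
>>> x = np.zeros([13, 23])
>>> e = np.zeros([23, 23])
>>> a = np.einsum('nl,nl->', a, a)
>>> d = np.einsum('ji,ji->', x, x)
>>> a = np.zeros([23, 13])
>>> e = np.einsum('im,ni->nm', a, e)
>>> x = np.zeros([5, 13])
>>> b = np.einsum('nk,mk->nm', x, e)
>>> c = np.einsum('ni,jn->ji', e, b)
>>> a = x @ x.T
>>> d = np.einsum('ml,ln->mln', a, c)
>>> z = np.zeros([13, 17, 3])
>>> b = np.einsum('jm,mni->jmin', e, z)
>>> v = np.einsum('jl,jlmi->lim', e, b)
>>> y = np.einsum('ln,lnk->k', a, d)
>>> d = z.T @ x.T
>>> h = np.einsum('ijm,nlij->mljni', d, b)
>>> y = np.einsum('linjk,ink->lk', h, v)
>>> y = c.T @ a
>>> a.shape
(5, 5)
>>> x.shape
(5, 13)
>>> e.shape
(23, 13)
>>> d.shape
(3, 17, 5)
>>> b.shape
(23, 13, 3, 17)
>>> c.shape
(5, 13)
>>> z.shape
(13, 17, 3)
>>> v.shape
(13, 17, 3)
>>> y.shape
(13, 5)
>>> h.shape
(5, 13, 17, 23, 3)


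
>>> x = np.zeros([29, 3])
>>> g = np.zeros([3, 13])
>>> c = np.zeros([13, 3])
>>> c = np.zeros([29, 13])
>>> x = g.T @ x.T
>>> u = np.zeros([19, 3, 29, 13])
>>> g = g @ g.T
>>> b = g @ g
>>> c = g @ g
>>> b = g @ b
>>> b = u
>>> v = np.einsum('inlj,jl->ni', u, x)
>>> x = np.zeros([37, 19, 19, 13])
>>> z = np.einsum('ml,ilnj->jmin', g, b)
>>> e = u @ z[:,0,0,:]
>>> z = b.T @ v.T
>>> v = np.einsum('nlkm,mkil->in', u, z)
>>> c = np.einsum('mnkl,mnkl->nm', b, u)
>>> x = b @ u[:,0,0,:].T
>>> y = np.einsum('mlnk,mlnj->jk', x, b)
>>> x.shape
(19, 3, 29, 19)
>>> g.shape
(3, 3)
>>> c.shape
(3, 19)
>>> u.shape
(19, 3, 29, 13)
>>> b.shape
(19, 3, 29, 13)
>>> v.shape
(3, 19)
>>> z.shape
(13, 29, 3, 3)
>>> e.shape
(19, 3, 29, 29)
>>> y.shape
(13, 19)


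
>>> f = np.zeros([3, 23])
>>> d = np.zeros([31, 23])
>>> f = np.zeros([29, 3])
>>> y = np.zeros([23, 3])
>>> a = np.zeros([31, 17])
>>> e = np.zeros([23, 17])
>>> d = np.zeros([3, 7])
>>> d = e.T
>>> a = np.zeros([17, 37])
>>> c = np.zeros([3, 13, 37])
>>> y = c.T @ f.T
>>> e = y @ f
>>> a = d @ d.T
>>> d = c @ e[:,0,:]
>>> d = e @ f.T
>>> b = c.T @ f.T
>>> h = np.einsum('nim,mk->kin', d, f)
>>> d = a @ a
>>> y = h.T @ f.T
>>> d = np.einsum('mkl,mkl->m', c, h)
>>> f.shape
(29, 3)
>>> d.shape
(3,)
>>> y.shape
(37, 13, 29)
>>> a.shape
(17, 17)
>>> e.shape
(37, 13, 3)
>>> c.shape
(3, 13, 37)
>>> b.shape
(37, 13, 29)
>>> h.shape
(3, 13, 37)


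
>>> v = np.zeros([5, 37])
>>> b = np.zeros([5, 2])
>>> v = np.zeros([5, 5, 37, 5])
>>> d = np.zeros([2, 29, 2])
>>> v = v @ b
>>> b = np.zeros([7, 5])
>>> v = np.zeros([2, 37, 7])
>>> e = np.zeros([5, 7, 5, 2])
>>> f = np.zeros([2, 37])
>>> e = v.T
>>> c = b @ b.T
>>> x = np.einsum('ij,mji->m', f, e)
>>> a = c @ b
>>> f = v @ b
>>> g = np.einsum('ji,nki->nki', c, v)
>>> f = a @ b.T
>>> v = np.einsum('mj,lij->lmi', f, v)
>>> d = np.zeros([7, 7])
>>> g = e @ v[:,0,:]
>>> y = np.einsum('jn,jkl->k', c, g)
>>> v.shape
(2, 7, 37)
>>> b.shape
(7, 5)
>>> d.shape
(7, 7)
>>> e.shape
(7, 37, 2)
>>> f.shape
(7, 7)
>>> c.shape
(7, 7)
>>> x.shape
(7,)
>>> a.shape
(7, 5)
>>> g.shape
(7, 37, 37)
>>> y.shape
(37,)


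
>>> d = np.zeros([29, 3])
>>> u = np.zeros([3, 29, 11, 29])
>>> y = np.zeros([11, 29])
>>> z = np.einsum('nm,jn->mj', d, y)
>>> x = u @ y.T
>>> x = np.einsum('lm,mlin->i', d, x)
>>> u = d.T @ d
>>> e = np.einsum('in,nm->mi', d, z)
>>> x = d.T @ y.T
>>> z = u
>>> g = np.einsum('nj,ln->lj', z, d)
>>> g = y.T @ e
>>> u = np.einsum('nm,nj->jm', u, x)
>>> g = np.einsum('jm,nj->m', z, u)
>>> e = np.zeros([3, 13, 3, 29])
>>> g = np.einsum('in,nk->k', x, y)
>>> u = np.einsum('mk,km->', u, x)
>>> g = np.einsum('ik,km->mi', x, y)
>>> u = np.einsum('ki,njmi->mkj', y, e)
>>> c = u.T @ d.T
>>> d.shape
(29, 3)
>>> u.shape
(3, 11, 13)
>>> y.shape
(11, 29)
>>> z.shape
(3, 3)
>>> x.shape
(3, 11)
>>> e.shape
(3, 13, 3, 29)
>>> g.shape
(29, 3)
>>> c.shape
(13, 11, 29)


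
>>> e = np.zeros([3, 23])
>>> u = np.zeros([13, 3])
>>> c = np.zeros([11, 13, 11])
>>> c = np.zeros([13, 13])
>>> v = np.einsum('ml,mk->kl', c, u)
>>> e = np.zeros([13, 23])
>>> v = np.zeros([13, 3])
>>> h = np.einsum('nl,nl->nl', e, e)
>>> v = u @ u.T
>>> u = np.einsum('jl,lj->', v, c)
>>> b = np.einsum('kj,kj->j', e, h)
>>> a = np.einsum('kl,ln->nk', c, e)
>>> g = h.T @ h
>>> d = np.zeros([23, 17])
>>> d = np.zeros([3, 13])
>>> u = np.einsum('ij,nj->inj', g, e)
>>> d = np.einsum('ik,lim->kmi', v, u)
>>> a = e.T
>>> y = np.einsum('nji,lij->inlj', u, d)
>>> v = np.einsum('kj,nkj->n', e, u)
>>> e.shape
(13, 23)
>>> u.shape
(23, 13, 23)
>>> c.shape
(13, 13)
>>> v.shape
(23,)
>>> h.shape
(13, 23)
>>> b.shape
(23,)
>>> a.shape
(23, 13)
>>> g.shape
(23, 23)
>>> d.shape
(13, 23, 13)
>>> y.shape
(23, 23, 13, 13)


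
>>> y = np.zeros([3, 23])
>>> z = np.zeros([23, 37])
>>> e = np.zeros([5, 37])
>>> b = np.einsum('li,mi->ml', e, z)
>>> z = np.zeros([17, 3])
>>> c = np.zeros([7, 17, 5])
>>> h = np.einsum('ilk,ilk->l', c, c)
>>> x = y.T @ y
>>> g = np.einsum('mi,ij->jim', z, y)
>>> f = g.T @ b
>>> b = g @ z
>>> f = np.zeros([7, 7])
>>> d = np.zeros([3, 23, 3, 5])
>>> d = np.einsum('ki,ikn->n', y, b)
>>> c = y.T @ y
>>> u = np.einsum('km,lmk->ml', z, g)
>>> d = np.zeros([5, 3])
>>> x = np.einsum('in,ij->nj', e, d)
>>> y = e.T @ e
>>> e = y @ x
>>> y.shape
(37, 37)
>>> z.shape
(17, 3)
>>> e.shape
(37, 3)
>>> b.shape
(23, 3, 3)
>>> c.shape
(23, 23)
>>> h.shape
(17,)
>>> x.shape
(37, 3)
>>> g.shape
(23, 3, 17)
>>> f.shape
(7, 7)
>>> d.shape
(5, 3)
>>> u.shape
(3, 23)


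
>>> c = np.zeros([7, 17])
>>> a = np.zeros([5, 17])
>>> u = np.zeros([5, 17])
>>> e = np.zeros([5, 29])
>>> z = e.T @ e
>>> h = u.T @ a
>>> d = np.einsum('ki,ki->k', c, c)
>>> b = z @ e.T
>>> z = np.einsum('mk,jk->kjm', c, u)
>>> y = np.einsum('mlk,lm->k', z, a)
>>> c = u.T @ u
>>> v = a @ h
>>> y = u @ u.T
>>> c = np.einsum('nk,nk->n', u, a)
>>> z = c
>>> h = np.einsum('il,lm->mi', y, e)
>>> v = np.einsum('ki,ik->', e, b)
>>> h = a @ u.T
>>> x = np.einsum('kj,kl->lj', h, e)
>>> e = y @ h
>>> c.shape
(5,)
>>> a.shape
(5, 17)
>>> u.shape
(5, 17)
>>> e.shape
(5, 5)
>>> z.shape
(5,)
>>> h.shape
(5, 5)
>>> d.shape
(7,)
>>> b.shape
(29, 5)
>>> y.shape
(5, 5)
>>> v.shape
()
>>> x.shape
(29, 5)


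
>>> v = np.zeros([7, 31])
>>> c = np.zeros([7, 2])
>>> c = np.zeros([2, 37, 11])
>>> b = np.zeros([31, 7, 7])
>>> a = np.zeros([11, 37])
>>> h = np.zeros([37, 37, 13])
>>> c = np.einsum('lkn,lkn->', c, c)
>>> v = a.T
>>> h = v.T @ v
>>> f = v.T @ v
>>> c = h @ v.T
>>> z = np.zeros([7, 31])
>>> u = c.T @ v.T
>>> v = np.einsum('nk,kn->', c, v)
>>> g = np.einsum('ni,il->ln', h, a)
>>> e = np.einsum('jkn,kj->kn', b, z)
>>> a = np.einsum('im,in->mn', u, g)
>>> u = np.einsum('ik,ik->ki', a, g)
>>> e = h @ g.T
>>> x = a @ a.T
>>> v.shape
()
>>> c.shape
(11, 37)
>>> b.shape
(31, 7, 7)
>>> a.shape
(37, 11)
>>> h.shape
(11, 11)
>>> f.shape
(11, 11)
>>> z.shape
(7, 31)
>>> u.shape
(11, 37)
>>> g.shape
(37, 11)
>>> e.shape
(11, 37)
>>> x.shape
(37, 37)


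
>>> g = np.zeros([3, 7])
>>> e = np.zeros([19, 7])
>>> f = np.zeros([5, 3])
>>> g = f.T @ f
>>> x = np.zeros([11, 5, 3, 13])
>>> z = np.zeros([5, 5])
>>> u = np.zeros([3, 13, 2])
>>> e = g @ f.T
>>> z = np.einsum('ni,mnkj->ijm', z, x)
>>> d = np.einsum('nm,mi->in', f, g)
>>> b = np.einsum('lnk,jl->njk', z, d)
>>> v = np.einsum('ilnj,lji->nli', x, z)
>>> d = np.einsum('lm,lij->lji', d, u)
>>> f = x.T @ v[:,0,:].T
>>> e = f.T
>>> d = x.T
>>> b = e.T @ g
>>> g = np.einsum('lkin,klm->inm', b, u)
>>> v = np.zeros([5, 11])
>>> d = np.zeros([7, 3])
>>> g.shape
(5, 3, 2)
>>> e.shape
(3, 5, 3, 13)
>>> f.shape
(13, 3, 5, 3)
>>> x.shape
(11, 5, 3, 13)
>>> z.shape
(5, 13, 11)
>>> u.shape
(3, 13, 2)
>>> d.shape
(7, 3)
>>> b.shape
(13, 3, 5, 3)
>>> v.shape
(5, 11)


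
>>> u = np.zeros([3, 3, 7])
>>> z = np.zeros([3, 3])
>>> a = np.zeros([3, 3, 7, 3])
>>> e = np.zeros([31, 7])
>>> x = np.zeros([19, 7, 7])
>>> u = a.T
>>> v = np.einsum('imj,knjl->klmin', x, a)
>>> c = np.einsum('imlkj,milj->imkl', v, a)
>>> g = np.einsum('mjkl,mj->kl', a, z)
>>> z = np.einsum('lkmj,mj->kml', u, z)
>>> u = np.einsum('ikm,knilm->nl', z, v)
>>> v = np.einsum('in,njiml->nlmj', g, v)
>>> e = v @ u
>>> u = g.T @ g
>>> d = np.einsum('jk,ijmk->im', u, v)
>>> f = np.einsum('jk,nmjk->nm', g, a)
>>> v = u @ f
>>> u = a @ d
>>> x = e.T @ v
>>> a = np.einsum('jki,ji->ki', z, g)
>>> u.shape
(3, 3, 7, 19)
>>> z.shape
(7, 3, 3)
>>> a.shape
(3, 3)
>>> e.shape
(3, 3, 19, 19)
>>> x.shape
(19, 19, 3, 3)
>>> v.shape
(3, 3)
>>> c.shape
(3, 3, 19, 7)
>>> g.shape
(7, 3)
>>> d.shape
(3, 19)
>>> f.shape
(3, 3)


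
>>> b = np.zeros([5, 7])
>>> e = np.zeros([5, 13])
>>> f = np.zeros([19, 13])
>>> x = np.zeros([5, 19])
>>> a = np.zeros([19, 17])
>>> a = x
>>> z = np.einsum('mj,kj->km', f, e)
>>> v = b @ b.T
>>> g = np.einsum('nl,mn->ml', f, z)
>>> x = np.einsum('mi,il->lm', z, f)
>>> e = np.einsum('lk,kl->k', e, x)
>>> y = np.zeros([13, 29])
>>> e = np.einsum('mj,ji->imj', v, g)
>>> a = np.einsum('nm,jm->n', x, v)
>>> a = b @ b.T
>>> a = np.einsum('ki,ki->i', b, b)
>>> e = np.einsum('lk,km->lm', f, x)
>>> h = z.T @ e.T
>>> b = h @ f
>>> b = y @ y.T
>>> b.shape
(13, 13)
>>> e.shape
(19, 5)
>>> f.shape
(19, 13)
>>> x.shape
(13, 5)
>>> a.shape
(7,)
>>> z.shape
(5, 19)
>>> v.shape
(5, 5)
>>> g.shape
(5, 13)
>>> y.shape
(13, 29)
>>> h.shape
(19, 19)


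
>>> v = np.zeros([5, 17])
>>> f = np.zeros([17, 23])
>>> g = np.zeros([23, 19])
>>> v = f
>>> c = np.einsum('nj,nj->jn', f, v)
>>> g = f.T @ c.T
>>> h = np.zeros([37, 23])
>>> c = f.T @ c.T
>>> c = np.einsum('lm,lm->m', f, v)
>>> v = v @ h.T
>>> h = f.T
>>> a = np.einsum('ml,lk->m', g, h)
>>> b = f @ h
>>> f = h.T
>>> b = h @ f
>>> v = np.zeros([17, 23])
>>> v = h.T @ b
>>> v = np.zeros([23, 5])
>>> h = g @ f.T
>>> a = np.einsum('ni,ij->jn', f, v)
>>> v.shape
(23, 5)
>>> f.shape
(17, 23)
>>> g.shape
(23, 23)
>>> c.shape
(23,)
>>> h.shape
(23, 17)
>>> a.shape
(5, 17)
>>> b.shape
(23, 23)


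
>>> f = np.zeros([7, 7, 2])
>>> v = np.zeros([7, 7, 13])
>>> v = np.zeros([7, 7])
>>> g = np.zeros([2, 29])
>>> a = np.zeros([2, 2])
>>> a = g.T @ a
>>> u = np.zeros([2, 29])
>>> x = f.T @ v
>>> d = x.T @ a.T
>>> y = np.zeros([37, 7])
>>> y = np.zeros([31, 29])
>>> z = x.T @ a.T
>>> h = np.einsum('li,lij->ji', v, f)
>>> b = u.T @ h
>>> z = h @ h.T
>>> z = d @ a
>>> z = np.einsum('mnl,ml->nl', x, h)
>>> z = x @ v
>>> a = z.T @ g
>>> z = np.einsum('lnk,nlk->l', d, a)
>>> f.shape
(7, 7, 2)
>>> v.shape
(7, 7)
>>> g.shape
(2, 29)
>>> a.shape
(7, 7, 29)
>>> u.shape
(2, 29)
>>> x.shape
(2, 7, 7)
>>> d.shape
(7, 7, 29)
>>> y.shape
(31, 29)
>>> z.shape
(7,)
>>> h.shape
(2, 7)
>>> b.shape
(29, 7)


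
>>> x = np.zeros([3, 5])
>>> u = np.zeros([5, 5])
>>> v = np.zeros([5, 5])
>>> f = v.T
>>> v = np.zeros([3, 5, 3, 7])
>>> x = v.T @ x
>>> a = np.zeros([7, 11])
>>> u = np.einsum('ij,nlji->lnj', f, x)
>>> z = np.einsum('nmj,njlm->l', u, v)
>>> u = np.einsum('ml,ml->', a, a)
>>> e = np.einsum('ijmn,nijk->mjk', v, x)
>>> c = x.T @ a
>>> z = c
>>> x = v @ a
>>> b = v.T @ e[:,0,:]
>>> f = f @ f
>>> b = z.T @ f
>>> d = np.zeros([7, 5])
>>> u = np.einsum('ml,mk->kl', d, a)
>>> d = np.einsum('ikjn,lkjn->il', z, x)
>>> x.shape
(3, 5, 3, 11)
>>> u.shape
(11, 5)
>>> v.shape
(3, 5, 3, 7)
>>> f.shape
(5, 5)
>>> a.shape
(7, 11)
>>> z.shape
(5, 5, 3, 11)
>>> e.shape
(3, 5, 5)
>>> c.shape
(5, 5, 3, 11)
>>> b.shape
(11, 3, 5, 5)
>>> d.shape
(5, 3)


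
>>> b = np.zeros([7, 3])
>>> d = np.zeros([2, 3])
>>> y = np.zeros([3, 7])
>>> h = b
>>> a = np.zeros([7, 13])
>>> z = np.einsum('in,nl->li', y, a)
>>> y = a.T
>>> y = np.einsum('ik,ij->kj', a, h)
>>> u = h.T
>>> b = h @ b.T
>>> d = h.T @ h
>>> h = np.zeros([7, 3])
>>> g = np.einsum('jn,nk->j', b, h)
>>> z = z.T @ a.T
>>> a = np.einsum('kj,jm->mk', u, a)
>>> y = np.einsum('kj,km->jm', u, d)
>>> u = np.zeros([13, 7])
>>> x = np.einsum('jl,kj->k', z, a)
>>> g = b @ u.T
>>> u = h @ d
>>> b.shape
(7, 7)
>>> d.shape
(3, 3)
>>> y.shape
(7, 3)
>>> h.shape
(7, 3)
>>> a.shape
(13, 3)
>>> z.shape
(3, 7)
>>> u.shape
(7, 3)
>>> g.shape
(7, 13)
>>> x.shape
(13,)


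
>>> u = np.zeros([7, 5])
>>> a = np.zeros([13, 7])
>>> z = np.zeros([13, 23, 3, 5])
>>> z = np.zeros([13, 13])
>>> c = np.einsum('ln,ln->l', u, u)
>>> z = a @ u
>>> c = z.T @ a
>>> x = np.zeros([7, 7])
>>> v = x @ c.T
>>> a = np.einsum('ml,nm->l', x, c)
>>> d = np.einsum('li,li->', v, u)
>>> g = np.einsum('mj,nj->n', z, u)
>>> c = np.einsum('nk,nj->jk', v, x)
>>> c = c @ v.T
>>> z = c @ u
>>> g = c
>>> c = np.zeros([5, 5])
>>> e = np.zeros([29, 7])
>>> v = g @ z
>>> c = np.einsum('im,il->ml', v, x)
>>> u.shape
(7, 5)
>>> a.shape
(7,)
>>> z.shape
(7, 5)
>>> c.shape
(5, 7)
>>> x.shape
(7, 7)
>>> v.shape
(7, 5)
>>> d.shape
()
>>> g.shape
(7, 7)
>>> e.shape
(29, 7)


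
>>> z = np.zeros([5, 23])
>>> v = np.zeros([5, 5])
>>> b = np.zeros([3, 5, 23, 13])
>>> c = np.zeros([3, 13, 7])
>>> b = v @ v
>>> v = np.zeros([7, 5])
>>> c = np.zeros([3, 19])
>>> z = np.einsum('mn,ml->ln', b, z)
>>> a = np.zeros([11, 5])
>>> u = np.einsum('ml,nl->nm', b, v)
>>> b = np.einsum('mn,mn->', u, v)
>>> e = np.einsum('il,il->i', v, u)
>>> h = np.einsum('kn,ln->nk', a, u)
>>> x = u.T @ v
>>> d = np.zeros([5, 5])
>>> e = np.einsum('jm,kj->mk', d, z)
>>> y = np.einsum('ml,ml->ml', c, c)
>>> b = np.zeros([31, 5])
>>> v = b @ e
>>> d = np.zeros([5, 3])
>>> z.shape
(23, 5)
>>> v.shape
(31, 23)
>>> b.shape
(31, 5)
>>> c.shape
(3, 19)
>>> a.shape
(11, 5)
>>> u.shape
(7, 5)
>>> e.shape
(5, 23)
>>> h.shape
(5, 11)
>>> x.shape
(5, 5)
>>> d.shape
(5, 3)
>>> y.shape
(3, 19)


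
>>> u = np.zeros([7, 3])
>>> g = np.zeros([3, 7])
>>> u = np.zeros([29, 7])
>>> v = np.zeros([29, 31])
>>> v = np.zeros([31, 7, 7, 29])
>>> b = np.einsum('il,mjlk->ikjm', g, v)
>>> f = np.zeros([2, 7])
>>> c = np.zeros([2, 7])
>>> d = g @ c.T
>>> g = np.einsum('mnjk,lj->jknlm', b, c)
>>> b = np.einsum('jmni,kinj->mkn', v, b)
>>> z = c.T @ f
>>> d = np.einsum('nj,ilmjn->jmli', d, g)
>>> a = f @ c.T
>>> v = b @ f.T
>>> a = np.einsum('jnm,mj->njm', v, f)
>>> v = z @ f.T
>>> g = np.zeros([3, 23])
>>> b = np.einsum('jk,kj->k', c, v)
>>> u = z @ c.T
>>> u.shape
(7, 2)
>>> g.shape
(3, 23)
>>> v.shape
(7, 2)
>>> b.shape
(7,)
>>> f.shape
(2, 7)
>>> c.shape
(2, 7)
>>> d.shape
(2, 29, 31, 7)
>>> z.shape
(7, 7)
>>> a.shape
(3, 7, 2)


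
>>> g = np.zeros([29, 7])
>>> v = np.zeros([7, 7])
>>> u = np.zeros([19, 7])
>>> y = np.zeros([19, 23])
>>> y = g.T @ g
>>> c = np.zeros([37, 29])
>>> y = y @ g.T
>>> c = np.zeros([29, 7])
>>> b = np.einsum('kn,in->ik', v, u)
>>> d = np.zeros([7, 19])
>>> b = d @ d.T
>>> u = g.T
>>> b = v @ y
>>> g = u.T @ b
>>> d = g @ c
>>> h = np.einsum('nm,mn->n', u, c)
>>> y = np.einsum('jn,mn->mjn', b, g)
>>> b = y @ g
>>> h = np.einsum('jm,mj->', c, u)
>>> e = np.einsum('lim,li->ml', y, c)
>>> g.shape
(29, 29)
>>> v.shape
(7, 7)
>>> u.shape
(7, 29)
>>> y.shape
(29, 7, 29)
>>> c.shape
(29, 7)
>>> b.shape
(29, 7, 29)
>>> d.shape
(29, 7)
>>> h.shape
()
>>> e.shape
(29, 29)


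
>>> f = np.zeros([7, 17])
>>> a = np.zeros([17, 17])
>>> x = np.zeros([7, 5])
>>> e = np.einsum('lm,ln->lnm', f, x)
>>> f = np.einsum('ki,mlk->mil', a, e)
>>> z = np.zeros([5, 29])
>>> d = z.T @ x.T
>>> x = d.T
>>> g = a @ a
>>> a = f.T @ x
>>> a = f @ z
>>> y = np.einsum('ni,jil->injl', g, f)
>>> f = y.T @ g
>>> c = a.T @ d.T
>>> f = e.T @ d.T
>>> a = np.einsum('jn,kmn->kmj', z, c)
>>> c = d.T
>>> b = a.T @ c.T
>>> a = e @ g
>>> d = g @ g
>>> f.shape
(17, 5, 29)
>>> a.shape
(7, 5, 17)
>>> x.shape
(7, 29)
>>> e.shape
(7, 5, 17)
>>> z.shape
(5, 29)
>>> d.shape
(17, 17)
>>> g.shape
(17, 17)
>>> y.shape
(17, 17, 7, 5)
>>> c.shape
(7, 29)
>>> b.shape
(5, 17, 7)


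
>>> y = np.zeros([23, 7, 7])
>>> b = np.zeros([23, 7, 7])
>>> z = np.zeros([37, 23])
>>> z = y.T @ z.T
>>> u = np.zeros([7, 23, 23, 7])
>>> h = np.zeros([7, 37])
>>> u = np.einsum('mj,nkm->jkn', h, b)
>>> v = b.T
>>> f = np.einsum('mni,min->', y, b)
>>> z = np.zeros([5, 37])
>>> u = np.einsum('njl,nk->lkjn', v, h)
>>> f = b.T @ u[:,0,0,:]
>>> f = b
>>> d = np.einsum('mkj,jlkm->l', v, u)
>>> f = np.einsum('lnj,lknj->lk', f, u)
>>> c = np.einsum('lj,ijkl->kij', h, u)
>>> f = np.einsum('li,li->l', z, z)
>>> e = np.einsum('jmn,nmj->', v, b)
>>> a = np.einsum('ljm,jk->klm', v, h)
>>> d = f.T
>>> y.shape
(23, 7, 7)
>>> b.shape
(23, 7, 7)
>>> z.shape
(5, 37)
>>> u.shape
(23, 37, 7, 7)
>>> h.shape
(7, 37)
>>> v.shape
(7, 7, 23)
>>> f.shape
(5,)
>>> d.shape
(5,)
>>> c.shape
(7, 23, 37)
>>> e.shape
()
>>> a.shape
(37, 7, 23)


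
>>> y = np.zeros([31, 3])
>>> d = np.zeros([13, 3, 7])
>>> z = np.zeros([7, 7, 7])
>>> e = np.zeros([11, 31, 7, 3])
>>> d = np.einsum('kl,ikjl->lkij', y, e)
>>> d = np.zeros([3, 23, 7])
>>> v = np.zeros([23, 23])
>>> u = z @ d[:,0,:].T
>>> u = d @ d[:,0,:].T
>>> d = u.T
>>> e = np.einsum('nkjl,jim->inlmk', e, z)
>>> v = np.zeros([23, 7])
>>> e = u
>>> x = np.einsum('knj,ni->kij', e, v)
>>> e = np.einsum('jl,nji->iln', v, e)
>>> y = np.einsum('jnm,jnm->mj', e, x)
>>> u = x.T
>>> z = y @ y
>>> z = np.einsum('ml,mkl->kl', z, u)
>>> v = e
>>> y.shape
(3, 3)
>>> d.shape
(3, 23, 3)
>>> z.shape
(7, 3)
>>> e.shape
(3, 7, 3)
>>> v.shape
(3, 7, 3)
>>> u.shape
(3, 7, 3)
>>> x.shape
(3, 7, 3)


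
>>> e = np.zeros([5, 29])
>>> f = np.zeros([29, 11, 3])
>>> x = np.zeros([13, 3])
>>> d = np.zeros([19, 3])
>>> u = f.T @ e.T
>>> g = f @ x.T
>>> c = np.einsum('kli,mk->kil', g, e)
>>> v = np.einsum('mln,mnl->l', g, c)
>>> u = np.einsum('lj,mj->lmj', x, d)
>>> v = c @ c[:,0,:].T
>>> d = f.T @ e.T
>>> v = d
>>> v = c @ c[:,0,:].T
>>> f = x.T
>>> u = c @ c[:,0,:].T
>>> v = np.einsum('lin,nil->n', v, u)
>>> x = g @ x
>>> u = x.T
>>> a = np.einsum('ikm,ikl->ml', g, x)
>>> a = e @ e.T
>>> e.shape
(5, 29)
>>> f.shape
(3, 13)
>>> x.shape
(29, 11, 3)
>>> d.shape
(3, 11, 5)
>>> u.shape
(3, 11, 29)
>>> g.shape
(29, 11, 13)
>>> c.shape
(29, 13, 11)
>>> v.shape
(29,)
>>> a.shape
(5, 5)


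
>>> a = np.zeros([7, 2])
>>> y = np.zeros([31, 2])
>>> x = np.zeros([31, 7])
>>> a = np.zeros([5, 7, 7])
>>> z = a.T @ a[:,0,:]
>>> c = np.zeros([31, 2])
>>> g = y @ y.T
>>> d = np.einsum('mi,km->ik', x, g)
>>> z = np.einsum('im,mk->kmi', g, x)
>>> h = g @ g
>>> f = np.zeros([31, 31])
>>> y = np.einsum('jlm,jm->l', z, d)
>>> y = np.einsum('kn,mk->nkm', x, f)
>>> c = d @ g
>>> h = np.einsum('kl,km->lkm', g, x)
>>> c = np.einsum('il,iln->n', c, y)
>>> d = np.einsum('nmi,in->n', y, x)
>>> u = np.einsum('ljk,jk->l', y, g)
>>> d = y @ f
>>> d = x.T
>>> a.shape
(5, 7, 7)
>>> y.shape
(7, 31, 31)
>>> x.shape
(31, 7)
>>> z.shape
(7, 31, 31)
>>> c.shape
(31,)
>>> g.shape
(31, 31)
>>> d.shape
(7, 31)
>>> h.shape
(31, 31, 7)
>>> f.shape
(31, 31)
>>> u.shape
(7,)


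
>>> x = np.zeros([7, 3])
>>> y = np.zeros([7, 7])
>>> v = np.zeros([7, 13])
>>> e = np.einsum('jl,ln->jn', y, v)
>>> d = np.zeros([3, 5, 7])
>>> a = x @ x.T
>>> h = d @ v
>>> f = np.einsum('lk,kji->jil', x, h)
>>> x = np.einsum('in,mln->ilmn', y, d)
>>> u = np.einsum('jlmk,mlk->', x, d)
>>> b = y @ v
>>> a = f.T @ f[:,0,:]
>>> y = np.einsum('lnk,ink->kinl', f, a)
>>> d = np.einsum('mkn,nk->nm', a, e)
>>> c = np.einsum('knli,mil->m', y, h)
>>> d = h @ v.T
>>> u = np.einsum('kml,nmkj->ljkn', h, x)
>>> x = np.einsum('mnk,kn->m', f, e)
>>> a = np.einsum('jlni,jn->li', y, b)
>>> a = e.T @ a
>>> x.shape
(5,)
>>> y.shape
(7, 7, 13, 5)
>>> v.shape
(7, 13)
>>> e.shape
(7, 13)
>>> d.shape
(3, 5, 7)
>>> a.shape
(13, 5)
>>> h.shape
(3, 5, 13)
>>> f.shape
(5, 13, 7)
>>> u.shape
(13, 7, 3, 7)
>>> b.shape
(7, 13)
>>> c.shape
(3,)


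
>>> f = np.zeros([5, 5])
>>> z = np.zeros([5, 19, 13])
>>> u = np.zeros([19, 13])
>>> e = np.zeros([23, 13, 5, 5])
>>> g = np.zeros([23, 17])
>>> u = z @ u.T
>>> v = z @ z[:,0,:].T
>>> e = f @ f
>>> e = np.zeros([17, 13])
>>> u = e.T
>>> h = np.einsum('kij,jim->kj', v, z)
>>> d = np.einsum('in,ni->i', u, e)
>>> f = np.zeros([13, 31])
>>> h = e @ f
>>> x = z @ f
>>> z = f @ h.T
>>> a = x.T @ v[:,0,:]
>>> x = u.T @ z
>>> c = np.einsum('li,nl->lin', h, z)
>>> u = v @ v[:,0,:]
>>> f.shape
(13, 31)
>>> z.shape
(13, 17)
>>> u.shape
(5, 19, 5)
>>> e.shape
(17, 13)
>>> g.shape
(23, 17)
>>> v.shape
(5, 19, 5)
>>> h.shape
(17, 31)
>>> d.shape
(13,)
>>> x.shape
(17, 17)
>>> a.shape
(31, 19, 5)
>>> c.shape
(17, 31, 13)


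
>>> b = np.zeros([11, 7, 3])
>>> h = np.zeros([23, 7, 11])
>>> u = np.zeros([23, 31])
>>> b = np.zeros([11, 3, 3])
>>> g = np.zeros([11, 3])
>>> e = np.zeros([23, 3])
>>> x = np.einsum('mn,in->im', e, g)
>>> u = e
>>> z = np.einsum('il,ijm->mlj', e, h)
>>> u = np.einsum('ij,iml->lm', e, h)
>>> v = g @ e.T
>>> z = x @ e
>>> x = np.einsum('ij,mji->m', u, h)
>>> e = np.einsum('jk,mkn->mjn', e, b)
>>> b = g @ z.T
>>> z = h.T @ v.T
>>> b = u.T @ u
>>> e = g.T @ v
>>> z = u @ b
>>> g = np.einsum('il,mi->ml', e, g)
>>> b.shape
(7, 7)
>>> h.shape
(23, 7, 11)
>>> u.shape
(11, 7)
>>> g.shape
(11, 23)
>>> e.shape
(3, 23)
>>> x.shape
(23,)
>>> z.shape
(11, 7)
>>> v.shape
(11, 23)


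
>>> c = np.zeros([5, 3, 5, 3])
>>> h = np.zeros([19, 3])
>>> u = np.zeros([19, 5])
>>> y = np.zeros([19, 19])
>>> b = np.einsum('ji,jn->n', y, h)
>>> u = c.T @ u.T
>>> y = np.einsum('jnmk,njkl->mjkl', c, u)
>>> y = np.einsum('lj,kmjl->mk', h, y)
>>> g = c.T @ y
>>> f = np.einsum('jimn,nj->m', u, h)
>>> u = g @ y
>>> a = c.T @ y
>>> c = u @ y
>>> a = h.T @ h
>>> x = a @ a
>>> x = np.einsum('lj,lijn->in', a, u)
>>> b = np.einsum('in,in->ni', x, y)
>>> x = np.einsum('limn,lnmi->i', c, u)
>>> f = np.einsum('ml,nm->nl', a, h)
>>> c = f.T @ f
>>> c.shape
(3, 3)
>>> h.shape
(19, 3)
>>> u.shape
(3, 5, 3, 5)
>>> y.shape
(5, 5)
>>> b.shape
(5, 5)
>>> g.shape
(3, 5, 3, 5)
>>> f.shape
(19, 3)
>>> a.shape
(3, 3)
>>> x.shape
(5,)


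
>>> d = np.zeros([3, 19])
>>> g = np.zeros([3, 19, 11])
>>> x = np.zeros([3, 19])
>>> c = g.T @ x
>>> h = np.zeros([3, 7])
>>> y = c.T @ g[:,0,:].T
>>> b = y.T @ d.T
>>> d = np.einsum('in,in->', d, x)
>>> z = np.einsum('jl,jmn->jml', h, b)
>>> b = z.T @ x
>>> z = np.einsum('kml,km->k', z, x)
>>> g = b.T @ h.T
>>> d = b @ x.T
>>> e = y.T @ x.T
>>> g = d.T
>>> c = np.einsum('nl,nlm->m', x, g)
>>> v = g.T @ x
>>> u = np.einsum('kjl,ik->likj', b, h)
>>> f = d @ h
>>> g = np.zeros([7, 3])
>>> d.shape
(7, 19, 3)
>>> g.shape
(7, 3)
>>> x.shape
(3, 19)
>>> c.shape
(7,)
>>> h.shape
(3, 7)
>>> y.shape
(19, 19, 3)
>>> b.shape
(7, 19, 19)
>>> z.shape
(3,)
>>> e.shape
(3, 19, 3)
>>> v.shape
(7, 19, 19)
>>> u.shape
(19, 3, 7, 19)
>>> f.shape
(7, 19, 7)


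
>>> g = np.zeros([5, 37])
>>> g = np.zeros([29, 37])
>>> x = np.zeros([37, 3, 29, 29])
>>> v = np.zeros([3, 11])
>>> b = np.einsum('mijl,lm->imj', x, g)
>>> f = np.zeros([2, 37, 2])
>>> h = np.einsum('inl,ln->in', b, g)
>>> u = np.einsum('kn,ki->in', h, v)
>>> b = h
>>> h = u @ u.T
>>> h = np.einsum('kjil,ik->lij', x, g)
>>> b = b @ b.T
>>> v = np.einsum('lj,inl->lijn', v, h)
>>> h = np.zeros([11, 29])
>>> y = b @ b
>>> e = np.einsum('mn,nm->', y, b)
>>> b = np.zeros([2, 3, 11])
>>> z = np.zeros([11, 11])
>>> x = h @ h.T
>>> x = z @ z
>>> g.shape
(29, 37)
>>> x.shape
(11, 11)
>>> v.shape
(3, 29, 11, 29)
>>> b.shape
(2, 3, 11)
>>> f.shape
(2, 37, 2)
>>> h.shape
(11, 29)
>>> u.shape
(11, 37)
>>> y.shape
(3, 3)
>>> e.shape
()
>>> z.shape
(11, 11)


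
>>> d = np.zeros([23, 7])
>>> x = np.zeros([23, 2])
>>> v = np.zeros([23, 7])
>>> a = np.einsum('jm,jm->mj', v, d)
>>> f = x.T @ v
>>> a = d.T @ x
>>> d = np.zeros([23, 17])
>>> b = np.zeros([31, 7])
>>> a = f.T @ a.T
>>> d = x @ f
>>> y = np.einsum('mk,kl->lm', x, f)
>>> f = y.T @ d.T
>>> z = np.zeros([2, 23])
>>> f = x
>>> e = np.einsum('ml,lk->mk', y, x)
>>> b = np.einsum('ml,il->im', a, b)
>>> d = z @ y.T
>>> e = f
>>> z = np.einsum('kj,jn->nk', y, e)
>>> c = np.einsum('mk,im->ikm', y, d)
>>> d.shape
(2, 7)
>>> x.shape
(23, 2)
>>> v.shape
(23, 7)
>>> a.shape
(7, 7)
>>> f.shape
(23, 2)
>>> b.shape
(31, 7)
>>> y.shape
(7, 23)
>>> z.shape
(2, 7)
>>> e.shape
(23, 2)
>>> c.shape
(2, 23, 7)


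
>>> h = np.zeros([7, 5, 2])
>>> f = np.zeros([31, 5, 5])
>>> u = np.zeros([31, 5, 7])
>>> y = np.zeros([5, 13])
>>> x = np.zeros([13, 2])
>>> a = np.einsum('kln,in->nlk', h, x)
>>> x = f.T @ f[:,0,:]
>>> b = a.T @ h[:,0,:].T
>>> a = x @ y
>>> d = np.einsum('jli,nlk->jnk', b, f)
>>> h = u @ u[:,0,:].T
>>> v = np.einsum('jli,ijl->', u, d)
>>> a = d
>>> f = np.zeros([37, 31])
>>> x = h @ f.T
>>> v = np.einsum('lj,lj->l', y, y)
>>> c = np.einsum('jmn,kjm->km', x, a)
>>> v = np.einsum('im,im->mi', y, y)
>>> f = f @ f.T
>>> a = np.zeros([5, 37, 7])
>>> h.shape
(31, 5, 31)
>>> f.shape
(37, 37)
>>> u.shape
(31, 5, 7)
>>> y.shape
(5, 13)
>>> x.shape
(31, 5, 37)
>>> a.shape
(5, 37, 7)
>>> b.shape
(7, 5, 7)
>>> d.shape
(7, 31, 5)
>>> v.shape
(13, 5)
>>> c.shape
(7, 5)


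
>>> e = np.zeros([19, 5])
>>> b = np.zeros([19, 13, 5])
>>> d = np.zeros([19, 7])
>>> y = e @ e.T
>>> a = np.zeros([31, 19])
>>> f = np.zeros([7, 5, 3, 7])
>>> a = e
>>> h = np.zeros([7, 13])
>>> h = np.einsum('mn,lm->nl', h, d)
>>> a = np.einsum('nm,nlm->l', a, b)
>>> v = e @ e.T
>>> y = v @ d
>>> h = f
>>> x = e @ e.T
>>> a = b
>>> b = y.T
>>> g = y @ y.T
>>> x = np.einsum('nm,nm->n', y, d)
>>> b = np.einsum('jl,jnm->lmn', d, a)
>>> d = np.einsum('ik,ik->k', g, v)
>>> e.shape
(19, 5)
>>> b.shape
(7, 5, 13)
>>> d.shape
(19,)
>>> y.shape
(19, 7)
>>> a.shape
(19, 13, 5)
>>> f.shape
(7, 5, 3, 7)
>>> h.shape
(7, 5, 3, 7)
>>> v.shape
(19, 19)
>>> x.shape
(19,)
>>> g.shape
(19, 19)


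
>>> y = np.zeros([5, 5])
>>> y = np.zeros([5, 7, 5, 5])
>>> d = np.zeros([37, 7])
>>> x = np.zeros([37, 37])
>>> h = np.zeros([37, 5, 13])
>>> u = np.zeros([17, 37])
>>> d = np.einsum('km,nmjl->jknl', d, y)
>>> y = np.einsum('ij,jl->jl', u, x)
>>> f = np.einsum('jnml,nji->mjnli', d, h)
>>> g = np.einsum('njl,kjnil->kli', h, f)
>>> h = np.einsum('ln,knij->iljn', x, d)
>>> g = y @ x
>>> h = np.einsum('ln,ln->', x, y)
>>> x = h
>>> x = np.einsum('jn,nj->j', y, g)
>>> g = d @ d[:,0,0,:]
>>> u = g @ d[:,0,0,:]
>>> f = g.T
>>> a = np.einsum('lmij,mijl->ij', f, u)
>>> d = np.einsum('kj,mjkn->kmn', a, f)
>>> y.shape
(37, 37)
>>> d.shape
(37, 5, 5)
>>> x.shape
(37,)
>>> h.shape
()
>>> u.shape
(5, 37, 5, 5)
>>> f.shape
(5, 5, 37, 5)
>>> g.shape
(5, 37, 5, 5)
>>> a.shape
(37, 5)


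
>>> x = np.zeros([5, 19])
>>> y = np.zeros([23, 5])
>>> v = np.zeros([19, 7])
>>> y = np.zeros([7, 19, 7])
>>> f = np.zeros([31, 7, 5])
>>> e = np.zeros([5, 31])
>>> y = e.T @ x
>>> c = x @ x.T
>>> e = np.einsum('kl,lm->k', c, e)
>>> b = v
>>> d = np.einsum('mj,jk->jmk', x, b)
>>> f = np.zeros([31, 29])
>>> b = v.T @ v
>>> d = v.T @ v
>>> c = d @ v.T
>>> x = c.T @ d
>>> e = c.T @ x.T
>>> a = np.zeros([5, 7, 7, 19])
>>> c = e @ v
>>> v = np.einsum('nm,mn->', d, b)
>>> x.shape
(19, 7)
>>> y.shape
(31, 19)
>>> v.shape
()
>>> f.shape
(31, 29)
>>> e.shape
(19, 19)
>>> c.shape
(19, 7)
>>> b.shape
(7, 7)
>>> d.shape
(7, 7)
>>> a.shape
(5, 7, 7, 19)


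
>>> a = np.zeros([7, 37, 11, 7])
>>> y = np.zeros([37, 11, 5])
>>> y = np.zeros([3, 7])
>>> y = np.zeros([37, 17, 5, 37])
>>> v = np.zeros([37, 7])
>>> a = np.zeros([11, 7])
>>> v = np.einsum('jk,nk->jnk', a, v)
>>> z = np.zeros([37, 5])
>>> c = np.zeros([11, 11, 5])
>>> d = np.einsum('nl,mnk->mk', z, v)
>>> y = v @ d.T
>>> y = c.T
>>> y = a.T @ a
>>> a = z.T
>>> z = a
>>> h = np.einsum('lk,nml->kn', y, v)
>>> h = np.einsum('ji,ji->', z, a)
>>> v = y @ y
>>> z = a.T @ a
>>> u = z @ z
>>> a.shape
(5, 37)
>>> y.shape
(7, 7)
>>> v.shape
(7, 7)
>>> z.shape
(37, 37)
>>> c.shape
(11, 11, 5)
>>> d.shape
(11, 7)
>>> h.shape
()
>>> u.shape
(37, 37)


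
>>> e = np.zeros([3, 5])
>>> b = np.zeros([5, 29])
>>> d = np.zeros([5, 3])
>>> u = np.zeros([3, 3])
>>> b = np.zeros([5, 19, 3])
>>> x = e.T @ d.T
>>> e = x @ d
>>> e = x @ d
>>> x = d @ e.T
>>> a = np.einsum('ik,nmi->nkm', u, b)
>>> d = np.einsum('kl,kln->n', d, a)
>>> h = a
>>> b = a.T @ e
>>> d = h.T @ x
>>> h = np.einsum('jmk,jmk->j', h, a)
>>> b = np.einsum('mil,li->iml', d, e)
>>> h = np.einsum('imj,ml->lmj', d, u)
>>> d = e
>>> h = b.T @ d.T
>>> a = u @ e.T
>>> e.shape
(5, 3)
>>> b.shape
(3, 19, 5)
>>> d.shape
(5, 3)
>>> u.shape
(3, 3)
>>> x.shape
(5, 5)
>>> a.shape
(3, 5)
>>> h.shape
(5, 19, 5)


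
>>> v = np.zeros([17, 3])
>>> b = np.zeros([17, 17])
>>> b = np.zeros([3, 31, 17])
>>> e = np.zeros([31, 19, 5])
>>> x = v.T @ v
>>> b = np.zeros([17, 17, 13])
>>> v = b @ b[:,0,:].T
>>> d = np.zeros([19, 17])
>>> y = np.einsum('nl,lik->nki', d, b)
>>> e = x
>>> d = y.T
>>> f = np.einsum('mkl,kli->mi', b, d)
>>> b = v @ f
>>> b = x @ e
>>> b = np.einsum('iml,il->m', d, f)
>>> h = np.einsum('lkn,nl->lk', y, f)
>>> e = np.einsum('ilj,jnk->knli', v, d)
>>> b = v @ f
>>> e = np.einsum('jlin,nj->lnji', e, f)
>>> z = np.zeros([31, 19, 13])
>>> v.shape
(17, 17, 17)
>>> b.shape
(17, 17, 19)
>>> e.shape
(13, 17, 19, 17)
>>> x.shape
(3, 3)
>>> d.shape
(17, 13, 19)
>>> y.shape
(19, 13, 17)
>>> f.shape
(17, 19)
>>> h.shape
(19, 13)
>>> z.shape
(31, 19, 13)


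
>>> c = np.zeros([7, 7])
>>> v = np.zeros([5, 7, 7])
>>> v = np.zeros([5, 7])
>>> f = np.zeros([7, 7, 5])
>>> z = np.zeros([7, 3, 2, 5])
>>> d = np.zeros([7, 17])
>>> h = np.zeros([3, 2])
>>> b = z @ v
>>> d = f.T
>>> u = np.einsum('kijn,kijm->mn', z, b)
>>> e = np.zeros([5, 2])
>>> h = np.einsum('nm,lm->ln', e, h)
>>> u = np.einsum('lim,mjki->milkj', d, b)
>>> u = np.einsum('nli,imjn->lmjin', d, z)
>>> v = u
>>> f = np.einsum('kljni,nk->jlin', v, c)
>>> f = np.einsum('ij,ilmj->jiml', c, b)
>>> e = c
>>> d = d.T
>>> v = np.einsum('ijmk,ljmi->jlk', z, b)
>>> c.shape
(7, 7)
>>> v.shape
(3, 7, 5)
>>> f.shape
(7, 7, 2, 3)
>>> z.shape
(7, 3, 2, 5)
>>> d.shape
(7, 7, 5)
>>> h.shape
(3, 5)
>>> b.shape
(7, 3, 2, 7)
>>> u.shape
(7, 3, 2, 7, 5)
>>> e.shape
(7, 7)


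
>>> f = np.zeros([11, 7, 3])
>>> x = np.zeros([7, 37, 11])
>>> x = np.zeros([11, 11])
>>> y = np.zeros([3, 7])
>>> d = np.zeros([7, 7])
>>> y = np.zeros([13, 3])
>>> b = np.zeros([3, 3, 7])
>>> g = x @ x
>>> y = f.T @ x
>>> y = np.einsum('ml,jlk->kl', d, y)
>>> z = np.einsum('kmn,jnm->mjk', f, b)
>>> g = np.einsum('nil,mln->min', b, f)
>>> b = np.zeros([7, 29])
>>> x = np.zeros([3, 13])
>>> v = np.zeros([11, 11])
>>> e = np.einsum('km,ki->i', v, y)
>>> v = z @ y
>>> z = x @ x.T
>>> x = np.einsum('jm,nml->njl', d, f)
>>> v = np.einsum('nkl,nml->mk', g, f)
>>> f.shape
(11, 7, 3)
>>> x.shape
(11, 7, 3)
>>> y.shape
(11, 7)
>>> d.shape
(7, 7)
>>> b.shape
(7, 29)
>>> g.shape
(11, 3, 3)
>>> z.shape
(3, 3)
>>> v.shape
(7, 3)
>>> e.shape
(7,)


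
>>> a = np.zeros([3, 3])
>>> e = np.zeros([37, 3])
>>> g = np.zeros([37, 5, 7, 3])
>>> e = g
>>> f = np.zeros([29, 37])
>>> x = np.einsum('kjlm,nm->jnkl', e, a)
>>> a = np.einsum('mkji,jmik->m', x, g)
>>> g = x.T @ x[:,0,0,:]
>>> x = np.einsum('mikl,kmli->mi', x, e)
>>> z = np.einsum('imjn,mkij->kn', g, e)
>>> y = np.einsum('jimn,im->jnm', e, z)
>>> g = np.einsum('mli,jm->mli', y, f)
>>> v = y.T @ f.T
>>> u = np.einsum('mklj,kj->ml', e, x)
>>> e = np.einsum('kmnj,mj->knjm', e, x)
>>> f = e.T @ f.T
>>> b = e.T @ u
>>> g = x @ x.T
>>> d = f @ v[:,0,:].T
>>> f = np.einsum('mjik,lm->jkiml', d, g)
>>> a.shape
(5,)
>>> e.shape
(37, 7, 3, 5)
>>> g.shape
(5, 5)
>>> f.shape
(3, 7, 7, 5, 5)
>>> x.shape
(5, 3)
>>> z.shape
(5, 7)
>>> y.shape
(37, 3, 7)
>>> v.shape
(7, 3, 29)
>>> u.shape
(37, 7)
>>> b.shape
(5, 3, 7, 7)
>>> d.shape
(5, 3, 7, 7)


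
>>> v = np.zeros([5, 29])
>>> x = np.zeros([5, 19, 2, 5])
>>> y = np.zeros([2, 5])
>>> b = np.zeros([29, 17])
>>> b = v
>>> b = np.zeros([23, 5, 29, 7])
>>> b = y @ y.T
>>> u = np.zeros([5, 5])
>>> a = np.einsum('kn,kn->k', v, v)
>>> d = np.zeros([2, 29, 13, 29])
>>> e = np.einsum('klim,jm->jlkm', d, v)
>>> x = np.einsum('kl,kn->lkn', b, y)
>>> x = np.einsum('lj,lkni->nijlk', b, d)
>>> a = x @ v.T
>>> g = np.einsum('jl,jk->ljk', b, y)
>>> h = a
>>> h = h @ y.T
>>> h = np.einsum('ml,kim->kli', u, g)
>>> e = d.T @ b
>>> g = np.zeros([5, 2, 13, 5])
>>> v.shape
(5, 29)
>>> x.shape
(13, 29, 2, 2, 29)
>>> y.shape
(2, 5)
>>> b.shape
(2, 2)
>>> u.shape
(5, 5)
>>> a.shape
(13, 29, 2, 2, 5)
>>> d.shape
(2, 29, 13, 29)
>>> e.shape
(29, 13, 29, 2)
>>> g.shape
(5, 2, 13, 5)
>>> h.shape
(2, 5, 2)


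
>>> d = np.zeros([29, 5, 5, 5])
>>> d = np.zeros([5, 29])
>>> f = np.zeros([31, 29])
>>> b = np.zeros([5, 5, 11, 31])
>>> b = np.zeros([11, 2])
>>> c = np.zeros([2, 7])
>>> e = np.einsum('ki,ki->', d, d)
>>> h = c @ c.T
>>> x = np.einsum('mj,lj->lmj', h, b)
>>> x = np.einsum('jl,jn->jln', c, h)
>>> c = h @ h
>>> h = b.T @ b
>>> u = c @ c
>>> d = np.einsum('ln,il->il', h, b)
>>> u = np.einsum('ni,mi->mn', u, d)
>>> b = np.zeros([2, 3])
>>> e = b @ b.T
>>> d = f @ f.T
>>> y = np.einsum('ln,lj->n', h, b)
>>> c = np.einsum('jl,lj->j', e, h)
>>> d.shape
(31, 31)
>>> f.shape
(31, 29)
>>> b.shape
(2, 3)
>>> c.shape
(2,)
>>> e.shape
(2, 2)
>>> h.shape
(2, 2)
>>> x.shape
(2, 7, 2)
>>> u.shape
(11, 2)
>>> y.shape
(2,)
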